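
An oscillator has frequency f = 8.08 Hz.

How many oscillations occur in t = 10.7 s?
n = f×t = 8.08×10.7 = 86.46 oscillations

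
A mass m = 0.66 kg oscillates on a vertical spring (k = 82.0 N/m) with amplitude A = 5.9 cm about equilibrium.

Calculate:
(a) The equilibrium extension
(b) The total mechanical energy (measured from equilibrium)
x_eq = mg/k = 0.66×9.81/82.0 = 0.07896 m = 7.896 cm
E = ½kA² = ½×82.0×(0.059)² = 0.1427 J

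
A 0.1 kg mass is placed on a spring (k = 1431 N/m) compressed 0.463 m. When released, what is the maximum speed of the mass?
½kx² = ½mv² → v = x√(k/m) = 0.463×√(1431/0.1) = 55.39 m/s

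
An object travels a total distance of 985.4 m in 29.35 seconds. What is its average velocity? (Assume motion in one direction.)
v_avg = Δd / Δt = 985.4 / 29.35 = 33.57 m/s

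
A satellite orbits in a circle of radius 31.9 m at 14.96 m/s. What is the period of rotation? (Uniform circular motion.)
T = 2πr/v = 2π×31.9/14.96 = 13.4 s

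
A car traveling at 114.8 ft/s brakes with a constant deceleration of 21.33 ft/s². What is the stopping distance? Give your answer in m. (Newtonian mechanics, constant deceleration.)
d = v₀² / (2a) (with unit conversion) = 94.16 m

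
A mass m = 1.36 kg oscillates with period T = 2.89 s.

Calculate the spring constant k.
T = 2π√(m/k) → k = m(2π/T)² = 1.36×(2π/2.89)² = 6.428 N/m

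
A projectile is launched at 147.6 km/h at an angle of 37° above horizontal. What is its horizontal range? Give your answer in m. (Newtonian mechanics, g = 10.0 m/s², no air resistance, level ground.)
R = v₀² sin(2θ) / g (with unit conversion) = 161.6 m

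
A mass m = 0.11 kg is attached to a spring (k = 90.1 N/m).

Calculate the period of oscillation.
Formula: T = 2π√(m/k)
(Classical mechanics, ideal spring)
T = 2π√(m/k) = 2π√(0.11/90.1) = 0.2195 s; f = 1/T = 4.555 Hz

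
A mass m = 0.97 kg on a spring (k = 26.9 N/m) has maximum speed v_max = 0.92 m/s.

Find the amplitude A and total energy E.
½mv²_max = ½kA² → A = v_max√(m/k) = 0.92×√(0.97/26.9) = 0.1747 m = 17.47 cm
E = ½mv²_max = ½×0.97×0.92² = 0.4105 J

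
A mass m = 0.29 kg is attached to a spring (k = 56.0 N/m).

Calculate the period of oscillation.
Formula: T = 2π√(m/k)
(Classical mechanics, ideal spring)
T = 2π√(m/k) = 2π√(0.29/56.0) = 0.4522 s; f = 1/T = 2.212 Hz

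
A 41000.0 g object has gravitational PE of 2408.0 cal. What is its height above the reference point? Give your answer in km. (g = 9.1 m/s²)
PE = mgh → h = PE/(mg) = 1.008e+04 J / (41 kg × 9.1 m/s²) = 27 m = 0.027 km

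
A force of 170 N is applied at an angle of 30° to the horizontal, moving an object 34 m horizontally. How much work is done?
W = Fd cosθ = 170×34×cos(30°) = 5005.6 J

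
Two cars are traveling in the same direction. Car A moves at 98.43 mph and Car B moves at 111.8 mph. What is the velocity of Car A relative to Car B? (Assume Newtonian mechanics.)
v_rel = v_A - v_B = 98.43 - 111.8 = -13.37 mph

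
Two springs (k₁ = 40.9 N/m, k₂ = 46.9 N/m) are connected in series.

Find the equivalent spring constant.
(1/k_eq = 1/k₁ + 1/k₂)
1/k_eq = 1/40.9 + 1/46.9 = 0.045772; k_eq = 21.85 N/m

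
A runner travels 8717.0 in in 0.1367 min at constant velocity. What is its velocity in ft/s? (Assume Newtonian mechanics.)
v = d/t (with unit conversion) = 88.57 ft/s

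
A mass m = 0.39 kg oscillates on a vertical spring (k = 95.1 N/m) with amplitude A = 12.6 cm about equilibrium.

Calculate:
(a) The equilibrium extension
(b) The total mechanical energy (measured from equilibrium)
x_eq = mg/k = 0.39×9.81/95.1 = 0.04023 m = 4.023 cm
E = ½kA² = ½×95.1×(0.126)² = 0.7549 J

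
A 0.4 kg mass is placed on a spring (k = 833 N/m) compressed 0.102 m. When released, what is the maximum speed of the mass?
½kx² = ½mv² → v = x√(k/m) = 0.102×√(833/0.4) = 4.655 m/s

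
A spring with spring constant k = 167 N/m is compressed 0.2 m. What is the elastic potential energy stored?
PE = ½kx² = ½×167×0.2² = 3.34 J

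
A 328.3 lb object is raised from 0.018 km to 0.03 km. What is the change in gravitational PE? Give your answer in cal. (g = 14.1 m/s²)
ΔPE = mg(h₂ − h₁) = 148.9 kg × 14.1 m/s² × (30 − 18) m = 2.52e+04 J = 6022.0 cal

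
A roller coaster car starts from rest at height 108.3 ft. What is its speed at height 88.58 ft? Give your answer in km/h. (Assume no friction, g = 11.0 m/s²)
mgh₁ = ½mv₂² + mgh₂ → v₂ = √(2g(h₁−h₂)) = √(2×11.0×(33.01−27)) = 11.5 m/s = 41.4 km/h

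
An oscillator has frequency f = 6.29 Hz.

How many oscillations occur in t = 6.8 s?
n = f×t = 6.29×6.8 = 42.77 oscillations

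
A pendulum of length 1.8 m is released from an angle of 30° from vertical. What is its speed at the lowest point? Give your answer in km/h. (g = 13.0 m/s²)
h = L(1 − cosθ) = 1.8×(1 − cos30°) = 0.2412 m
v = √(2gh) = √(2×13.0×0.2412) = 2.504 m/s = 9.014 km/h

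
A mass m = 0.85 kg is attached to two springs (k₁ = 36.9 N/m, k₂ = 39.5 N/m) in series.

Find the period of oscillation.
k_eq = k₁k₂/(k₁+k₂) = 19.08 N/m
T = 2π√(m/k_eq) = 2π√(0.85/19.08) = 1.326 s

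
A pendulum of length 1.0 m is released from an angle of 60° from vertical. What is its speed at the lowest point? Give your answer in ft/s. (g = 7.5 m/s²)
h = L(1 − cosθ) = 1.0×(1 − cos60°) = 0.5 m
v = √(2gh) = √(2×7.5×0.5) = 2.739 m/s = 8.985 ft/s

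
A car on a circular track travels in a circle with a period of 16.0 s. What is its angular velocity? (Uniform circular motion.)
ω = 2π/T = 2π/16.0 = 0.3927 rad/s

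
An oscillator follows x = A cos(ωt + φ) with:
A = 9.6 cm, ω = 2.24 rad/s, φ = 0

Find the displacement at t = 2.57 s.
x = A cos(ωt + φ) = 9.6×cos(2.24×2.57 + 0) = 8.3 cm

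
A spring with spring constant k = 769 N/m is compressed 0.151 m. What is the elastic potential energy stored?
PE = ½kx² = ½×769×0.151² = 8.767 J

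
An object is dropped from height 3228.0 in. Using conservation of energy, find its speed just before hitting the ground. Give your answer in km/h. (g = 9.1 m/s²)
mgh = ½mv² → v = √(2gh) = √(2×9.1×81.99) = 38.63 m/s = 139.1 km/h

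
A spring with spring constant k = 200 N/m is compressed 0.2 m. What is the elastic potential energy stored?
PE = ½kx² = ½×200×0.2² = 4.0 J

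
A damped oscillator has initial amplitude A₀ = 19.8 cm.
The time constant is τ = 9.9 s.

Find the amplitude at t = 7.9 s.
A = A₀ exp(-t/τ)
A = A₀ exp(−t/τ) = 19.8×exp(−7.9/9.9) = 8.915 cm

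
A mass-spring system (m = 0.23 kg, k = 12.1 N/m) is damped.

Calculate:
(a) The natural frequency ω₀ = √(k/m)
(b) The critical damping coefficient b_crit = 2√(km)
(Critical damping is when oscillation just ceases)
ω₀ = √(k/m) = √(12.1/0.23) = 7.253 rad/s
b_crit = 2√(km) = 2√(12.1×0.23) = 3.336 kg/s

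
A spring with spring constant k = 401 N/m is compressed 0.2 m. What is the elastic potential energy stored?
PE = ½kx² = ½×401×0.2² = 8.02 J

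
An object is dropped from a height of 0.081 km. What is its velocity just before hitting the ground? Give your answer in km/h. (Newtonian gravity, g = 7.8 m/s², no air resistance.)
v = √(2gh) (with unit conversion) = 128.0 km/h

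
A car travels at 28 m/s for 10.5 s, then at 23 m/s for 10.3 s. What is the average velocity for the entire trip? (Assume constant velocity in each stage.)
d₁ = v₁t₁ = 28 × 10.5 = 294 m
d₂ = v₂t₂ = 23 × 10.3 = 236.9 m
d_total = 530.9 m, t_total = 20.8 s
v_avg = d_total/t_total = 530.9/20.8 = 25.52 m/s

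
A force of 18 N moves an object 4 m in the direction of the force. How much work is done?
W = Fd = 18×4 = 72.0 J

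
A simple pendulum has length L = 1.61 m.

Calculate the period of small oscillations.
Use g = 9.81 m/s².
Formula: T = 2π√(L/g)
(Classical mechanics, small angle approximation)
T = 2π√(L/g) = 2π√(1.61/9.81) = 2.545 s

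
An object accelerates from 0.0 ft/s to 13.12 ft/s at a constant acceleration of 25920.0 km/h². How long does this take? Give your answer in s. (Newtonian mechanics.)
t = (v - v₀)/a (with unit conversion) = 1.999 s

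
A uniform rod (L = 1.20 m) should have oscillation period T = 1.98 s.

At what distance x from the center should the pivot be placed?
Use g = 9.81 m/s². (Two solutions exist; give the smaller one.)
T = 2π√((L²/12 + x²)/(gx)). Let c = T²g/(4π²) = 0.9742.
x² − cx + L²/12 = 0 → x = (c − √(c² − L²/3))/2 = 0.1447 m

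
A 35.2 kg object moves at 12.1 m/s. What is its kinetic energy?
KE = ½mv² = ½×35.2×12.1² = 2576.816 J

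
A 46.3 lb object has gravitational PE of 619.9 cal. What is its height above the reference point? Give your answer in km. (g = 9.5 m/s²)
PE = mgh → h = PE/(mg) = 2594 J / (21 kg × 9.5 m/s²) = 13 m = 0.013 km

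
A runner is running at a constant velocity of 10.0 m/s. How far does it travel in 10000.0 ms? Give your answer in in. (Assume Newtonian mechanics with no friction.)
d = vt (with unit conversion) = 3937.0 in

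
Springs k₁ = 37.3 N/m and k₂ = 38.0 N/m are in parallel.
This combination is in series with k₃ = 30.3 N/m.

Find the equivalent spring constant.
k₁₂ = k₁ + k₂ = 75.3 N/m (parallel)
1/k_eq = 1/k₁₂ + 1/k₃ → k_eq = 21.61 N/m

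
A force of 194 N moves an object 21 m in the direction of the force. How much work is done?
W = Fd = 194×21 = 4074.0 J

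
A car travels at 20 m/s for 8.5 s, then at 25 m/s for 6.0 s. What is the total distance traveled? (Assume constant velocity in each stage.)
d₁ = v₁t₁ = 20 × 8.5 = 170 m
d₂ = v₂t₂ = 25 × 6.0 = 150 m
d_total = 170 + 150 = 320.0 m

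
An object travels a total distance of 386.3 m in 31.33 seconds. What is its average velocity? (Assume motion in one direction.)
v_avg = Δd / Δt = 386.3 / 31.33 = 12.33 m/s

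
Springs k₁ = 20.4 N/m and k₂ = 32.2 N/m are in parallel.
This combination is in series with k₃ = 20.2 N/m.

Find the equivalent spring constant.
k₁₂ = k₁ + k₂ = 52.6 N/m (parallel)
1/k_eq = 1/k₁₂ + 1/k₃ → k_eq = 14.6 N/m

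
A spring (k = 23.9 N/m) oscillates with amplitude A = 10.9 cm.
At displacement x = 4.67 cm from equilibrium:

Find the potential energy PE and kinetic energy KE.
E_total = ½kA² = ½×23.9×(0.109)² = 0.142 J
PE = ½kx² = ½×23.9×(0.0467)² = 0.02606 J
KE = E_total − PE = 0.1159 J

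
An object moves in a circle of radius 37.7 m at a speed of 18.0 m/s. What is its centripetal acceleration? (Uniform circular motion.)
a_c = v²/r = 18.0²/37.7 = 324/37.7 = 8.59 m/s²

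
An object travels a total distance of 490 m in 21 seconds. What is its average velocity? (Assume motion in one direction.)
v_avg = Δd / Δt = 490 / 21 = 23.33 m/s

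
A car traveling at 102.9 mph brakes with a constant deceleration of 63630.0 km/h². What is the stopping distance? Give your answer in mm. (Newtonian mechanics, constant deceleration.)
d = v₀² / (2a) (with unit conversion) = 215500.0 mm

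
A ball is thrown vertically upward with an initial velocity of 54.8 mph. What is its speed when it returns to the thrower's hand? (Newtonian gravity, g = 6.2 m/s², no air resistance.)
By conservation of energy, the ball returns at the same speed = 54.8 mph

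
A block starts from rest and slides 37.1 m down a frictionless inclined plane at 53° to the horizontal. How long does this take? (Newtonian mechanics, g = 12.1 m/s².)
a = g sin(θ) = 12.1 × sin(53°) = 9.66 m/s²
t = √(2d/a) = √(2 × 37.1 / 9.66) = 2.77 s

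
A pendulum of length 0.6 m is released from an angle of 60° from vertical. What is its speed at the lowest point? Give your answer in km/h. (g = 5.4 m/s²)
h = L(1 − cosθ) = 0.6×(1 − cos60°) = 0.3 m
v = √(2gh) = √(2×5.4×0.3) = 1.8 m/s = 6.48 km/h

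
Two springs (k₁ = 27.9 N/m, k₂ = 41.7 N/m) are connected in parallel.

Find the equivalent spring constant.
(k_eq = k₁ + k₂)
k_eq = k₁ + k₂ = 27.9 + 41.7 = 69.6 N/m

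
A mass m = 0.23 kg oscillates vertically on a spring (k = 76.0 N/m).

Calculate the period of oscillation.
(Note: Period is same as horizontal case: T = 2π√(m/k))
T = 2π√(m/k) = 2π√(0.23/76.0) = 0.3457 s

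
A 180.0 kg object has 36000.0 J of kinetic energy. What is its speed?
KE = ½mv² → v = √(2KE/m) = √(2×36000.0/180.0) = 20.0 m/s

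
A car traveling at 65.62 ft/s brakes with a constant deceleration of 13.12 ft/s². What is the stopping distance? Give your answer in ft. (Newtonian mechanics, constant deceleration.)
d = v₀² / (2a) (with unit conversion) = 164.1 ft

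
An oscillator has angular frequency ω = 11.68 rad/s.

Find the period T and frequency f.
T = 2π/ω = 2π/11.68 = 0.5379 s; f = ω/2π = 1.859 Hz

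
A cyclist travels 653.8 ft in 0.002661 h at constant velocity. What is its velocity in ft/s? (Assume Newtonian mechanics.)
v = d/t (with unit conversion) = 68.25 ft/s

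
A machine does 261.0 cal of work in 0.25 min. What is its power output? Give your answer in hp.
P = W/t = 1092 J / 15 s = 72.8 W = 0.09763 hp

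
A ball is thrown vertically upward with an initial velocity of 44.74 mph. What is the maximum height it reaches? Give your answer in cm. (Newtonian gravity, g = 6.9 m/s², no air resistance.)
h_max = v₀²/(2g) (with unit conversion) = 2899.0 cm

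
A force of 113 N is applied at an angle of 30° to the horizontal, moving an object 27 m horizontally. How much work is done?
W = Fd cosθ = 113×27×cos(30°) = 2642.2 J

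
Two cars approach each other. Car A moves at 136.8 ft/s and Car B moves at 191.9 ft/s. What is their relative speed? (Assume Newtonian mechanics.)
v_rel = v_A + v_B = 136.8 + 191.9 = 328.7 ft/s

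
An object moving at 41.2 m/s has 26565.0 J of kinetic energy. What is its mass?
KE = ½mv² → m = 2KE/v² = 2×26565.0/41.2² = 31.3 kg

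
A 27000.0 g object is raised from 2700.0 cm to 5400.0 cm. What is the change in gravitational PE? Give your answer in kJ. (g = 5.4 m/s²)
ΔPE = mg(h₂ − h₁) = 27 kg × 5.4 m/s² × (54 − 27) m = 3937 J = 3.937 kJ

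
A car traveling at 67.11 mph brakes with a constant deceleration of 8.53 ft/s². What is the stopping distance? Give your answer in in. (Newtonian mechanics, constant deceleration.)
d = v₀² / (2a) (with unit conversion) = 6815.0 in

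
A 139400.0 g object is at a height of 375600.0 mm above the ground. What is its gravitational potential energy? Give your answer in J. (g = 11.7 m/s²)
PE = mgh = 139.4 kg × 11.7 m/s² × 375.6 m = 6.126e+05 J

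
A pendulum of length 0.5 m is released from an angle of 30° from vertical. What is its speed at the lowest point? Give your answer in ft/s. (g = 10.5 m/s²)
h = L(1 − cosθ) = 0.5×(1 − cos30°) = 0.06699 m
v = √(2gh) = √(2×10.5×0.06699) = 1.186 m/s = 3.891 ft/s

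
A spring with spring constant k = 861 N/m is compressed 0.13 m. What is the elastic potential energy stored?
PE = ½kx² = ½×861×0.13² = 7.275 J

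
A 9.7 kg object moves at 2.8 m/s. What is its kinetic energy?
KE = ½mv² = ½×9.7×2.8² = 38.024 J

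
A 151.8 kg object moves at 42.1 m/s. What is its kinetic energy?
KE = ½mv² = ½×151.8×42.1² = 134525.9 J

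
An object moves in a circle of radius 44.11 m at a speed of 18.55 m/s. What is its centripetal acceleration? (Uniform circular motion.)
a_c = v²/r = 18.55²/44.11 = 344.103/44.11 = 7.8 m/s²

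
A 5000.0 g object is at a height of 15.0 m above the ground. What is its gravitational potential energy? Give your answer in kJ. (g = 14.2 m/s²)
PE = mgh = 5 kg × 14.2 m/s² × 15 m = 1065 J = 1.065 kJ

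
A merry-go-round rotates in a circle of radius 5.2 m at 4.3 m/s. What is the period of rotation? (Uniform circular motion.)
T = 2πr/v = 2π×5.2/4.3 = 7.6 s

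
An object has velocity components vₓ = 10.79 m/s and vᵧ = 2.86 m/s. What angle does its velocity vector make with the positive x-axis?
θ = arctan(vᵧ/vₓ) = arctan(2.86/10.79) = 14.85°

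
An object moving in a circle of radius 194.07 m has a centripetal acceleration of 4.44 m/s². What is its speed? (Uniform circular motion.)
v = √(a_c × r) = √(4.44 × 194.07) = 29.35 m/s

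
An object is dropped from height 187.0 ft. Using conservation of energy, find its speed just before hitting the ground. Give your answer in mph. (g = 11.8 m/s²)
mgh = ½mv² → v = √(2gh) = √(2×11.8×57) = 36.68 m/s = 82.04 mph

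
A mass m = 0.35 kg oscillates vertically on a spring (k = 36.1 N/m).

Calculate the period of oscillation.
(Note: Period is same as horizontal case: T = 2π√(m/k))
T = 2π√(m/k) = 2π√(0.35/36.1) = 0.6187 s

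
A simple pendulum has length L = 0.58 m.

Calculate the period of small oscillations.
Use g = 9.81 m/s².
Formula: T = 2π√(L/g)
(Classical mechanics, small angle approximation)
T = 2π√(L/g) = 2π√(0.58/9.81) = 1.528 s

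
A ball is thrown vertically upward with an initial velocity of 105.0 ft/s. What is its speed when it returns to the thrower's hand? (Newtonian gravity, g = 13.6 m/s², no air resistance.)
By conservation of energy, the ball returns at the same speed = 105.0 ft/s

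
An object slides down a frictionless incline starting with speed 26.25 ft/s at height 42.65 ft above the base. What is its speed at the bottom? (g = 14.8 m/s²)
½mv₀² + mgh = ½mv² → v = √(v₀² + 2gh) = √(8.001² + 2×14.8×13) = 21.19 m/s = 69.5 ft/s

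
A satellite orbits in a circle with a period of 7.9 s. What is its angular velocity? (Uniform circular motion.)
ω = 2π/T = 2π/7.9 = 0.7953 rad/s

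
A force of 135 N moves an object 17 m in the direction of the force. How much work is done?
W = Fd = 135×17 = 2295.0 J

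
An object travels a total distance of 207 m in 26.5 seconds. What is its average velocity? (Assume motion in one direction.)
v_avg = Δd / Δt = 207 / 26.5 = 7.81 m/s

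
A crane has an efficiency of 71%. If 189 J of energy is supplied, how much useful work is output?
W_out = η × W_in = 0.71 × 189 = 134.19 J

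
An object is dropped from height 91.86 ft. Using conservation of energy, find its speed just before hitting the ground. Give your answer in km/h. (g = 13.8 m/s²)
mgh = ½mv² → v = √(2gh) = √(2×13.8×28) = 27.8 m/s = 100.1 km/h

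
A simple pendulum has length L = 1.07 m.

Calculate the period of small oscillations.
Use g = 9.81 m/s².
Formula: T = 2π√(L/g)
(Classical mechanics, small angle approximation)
T = 2π√(L/g) = 2π√(1.07/9.81) = 2.075 s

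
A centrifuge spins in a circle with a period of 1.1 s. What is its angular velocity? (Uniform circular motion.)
ω = 2π/T = 2π/1.1 = 5.712 rad/s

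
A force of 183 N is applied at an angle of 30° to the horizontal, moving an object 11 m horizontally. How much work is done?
W = Fd cosθ = 183×11×cos(30°) = 1743.3 J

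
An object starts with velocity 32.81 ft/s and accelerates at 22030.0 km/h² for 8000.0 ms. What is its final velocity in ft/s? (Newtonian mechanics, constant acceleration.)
v = v₀ + at (with unit conversion) = 77.43 ft/s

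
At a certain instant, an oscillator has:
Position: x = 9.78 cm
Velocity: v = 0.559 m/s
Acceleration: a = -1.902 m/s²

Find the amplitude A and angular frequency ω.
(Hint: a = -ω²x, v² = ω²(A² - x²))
a = −ω²x → ω = √(|a|/x) = √(1.902/0.0978) = 4.41 rad/s
v² = ω²(A² − x²) → A = √(x² + v²/ω²) = √(0.0978² + 0.559²/4.41²) = 0.1601 m = 16.01 cm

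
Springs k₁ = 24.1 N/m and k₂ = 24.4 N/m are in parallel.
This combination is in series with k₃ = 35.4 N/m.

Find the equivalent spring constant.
k₁₂ = k₁ + k₂ = 48.5 N/m (parallel)
1/k_eq = 1/k₁₂ + 1/k₃ → k_eq = 20.46 N/m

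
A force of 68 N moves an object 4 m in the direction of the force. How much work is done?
W = Fd = 68×4 = 272.0 J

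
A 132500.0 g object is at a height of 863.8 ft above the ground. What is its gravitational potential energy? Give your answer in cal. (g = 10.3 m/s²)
PE = mgh = 132.5 kg × 10.3 m/s² × 263.3 m = 3.593e+05 J = 85880.0 cal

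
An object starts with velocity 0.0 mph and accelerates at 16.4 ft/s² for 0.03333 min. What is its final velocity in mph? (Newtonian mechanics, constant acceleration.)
v = v₀ + at (with unit conversion) = 22.36 mph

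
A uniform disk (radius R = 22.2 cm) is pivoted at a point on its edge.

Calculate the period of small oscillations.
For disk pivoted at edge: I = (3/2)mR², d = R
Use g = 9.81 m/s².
I/m = (3/2)R² = 0.07393 m²; d = R = 0.222 m
T = 2π√((3/2)R²/(gR)) = 2π√(3R/(2g)) = 1.158 s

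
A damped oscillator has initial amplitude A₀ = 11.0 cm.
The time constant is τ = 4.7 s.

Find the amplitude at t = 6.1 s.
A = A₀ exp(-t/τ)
A = A₀ exp(−t/τ) = 11.0×exp(−6.1/4.7) = 3.004 cm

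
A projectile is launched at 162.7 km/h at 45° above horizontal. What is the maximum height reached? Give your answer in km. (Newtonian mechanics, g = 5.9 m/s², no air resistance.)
H = v₀²sin²(θ)/(2g) (with unit conversion) = 0.08655 km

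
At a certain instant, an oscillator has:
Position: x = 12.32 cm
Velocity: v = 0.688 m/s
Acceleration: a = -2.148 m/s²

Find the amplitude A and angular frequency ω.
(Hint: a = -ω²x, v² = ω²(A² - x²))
a = −ω²x → ω = √(|a|/x) = √(2.148/0.1232) = 4.176 rad/s
v² = ω²(A² − x²) → A = √(x² + v²/ω²) = √(0.1232² + 0.688²/4.176²) = 0.2057 m = 20.57 cm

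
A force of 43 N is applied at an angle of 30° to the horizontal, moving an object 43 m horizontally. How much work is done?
W = Fd cosθ = 43×43×cos(30°) = 1601.3 J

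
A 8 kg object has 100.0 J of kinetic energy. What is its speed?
KE = ½mv² → v = √(2KE/m) = √(2×100.0/8) = 5.0 m/s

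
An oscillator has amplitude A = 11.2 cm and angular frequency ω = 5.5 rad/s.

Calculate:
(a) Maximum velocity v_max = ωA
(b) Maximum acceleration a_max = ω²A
v_max = ωA = 5.5×0.112 = 0.616 m/s
a_max = ω²A = 5.5²×0.112 = 3.388 m/s²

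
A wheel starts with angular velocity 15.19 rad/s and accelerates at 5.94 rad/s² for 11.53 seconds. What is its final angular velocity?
ω = ω₀ + αt = 15.19 + 5.94 × 11.53 = 83.68 rad/s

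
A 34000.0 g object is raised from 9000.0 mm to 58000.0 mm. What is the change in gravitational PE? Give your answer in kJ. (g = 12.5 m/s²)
ΔPE = mg(h₂ − h₁) = 34 kg × 12.5 m/s² × (58 − 9) m = 2.082e+04 J = 20.82 kJ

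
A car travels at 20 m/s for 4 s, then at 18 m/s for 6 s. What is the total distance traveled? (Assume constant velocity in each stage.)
d₁ = v₁t₁ = 20 × 4 = 80 m
d₂ = v₂t₂ = 18 × 6 = 108 m
d_total = 80 + 108 = 188 m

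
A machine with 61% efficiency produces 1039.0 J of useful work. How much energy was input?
W_in = W_out/η = 1039.0/0.61 = 1703.3 J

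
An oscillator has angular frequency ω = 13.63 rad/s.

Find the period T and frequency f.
T = 2π/ω = 2π/13.63 = 0.461 s; f = ω/2π = 2.169 Hz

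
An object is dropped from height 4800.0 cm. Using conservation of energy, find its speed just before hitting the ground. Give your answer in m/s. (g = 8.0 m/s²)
mgh = ½mv² → v = √(2gh) = √(2×8.0×48) = 27.71 m/s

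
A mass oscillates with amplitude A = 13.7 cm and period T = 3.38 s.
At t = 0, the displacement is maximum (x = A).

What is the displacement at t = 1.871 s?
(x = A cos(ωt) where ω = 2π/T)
ω = 2π/T = 2π/3.38 = 1.859 rad/s
x = A cos(ωt) = 13.7×cos(1.859×1.871) = -12.93 cm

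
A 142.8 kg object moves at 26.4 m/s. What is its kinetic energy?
KE = ½mv² = ½×142.8×26.4² = 49762.94 J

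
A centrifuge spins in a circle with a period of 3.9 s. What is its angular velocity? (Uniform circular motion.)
ω = 2π/T = 2π/3.9 = 1.6111 rad/s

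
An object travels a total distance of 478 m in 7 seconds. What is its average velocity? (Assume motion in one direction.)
v_avg = Δd / Δt = 478 / 7 = 68.29 m/s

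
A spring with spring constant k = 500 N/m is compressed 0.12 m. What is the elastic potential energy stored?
PE = ½kx² = ½×500×0.12² = 3.6 J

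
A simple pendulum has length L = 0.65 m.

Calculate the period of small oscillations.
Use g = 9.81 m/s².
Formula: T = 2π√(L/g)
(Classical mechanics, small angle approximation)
T = 2π√(L/g) = 2π√(0.65/9.81) = 1.617 s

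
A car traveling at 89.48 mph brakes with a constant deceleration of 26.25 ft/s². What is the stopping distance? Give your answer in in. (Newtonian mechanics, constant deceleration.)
d = v₀² / (2a) (with unit conversion) = 3937.0 in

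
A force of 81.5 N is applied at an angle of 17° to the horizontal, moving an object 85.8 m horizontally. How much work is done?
W = Fd cosθ = 81.5×85.8×cos(17°) = 6687.2 J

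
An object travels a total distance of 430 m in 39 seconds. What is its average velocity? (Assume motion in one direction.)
v_avg = Δd / Δt = 430 / 39 = 11.03 m/s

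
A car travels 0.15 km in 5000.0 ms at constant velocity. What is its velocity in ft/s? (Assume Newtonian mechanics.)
v = d/t (with unit conversion) = 98.43 ft/s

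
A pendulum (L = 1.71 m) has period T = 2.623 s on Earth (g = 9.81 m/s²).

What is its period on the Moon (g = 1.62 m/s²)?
T = 2π√(L/g), so T_moon/T_earth = √(g_earth/g_moon)
T_moon = 2π√(1.71/1.62) = 6.455 s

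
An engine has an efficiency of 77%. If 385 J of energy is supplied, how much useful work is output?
W_out = η × W_in = 0.77 × 385 = 296.45 J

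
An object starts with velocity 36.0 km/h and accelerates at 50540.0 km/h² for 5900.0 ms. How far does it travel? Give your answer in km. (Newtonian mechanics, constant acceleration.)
d = v₀t + ½at² (with unit conversion) = 0.1269 km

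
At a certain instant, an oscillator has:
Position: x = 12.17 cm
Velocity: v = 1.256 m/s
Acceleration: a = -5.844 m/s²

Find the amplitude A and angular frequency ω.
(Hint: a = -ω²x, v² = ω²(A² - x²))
a = −ω²x → ω = √(|a|/x) = √(5.844/0.1217) = 6.93 rad/s
v² = ω²(A² − x²) → A = √(x² + v²/ω²) = √(0.1217² + 1.256²/6.93²) = 0.2183 m = 21.83 cm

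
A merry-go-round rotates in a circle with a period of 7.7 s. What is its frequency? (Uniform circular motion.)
f = 1/T = 1/7.7 = 0.1299 Hz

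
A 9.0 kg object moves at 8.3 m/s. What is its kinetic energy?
KE = ½mv² = ½×9.0×8.3² = 310.005 J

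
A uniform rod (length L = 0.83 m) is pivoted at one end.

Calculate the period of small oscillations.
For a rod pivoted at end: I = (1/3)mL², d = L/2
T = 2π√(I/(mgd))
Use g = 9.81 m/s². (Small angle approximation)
I/m = (1/3)L² = 0.2296 m²; d = L/2 = 0.415 m
T = 2π√(I/(mgd)) = 2π√(0.2296/(9.81×0.415)) = 1.492 s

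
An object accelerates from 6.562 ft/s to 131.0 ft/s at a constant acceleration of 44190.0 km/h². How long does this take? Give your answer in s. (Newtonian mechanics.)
t = (v - v₀)/a (with unit conversion) = 11.12 s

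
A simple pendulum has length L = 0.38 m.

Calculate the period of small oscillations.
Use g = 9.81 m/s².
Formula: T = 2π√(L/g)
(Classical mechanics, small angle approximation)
T = 2π√(L/g) = 2π√(0.38/9.81) = 1.237 s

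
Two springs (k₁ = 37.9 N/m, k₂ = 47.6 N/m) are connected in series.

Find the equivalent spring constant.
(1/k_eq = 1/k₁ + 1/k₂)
1/k_eq = 1/37.9 + 1/47.6 = 0.047394; k_eq = 21.1 N/m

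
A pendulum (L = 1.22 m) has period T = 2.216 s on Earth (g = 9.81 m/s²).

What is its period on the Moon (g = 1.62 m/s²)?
T = 2π√(L/g), so T_moon/T_earth = √(g_earth/g_moon)
T_moon = 2π√(1.22/1.62) = 5.453 s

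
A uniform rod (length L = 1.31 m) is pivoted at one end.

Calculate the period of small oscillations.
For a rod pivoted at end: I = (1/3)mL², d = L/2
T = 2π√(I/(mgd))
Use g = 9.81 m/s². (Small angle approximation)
I/m = (1/3)L² = 0.572 m²; d = L/2 = 0.655 m
T = 2π√(I/(mgd)) = 2π√(0.572/(9.81×0.655)) = 1.875 s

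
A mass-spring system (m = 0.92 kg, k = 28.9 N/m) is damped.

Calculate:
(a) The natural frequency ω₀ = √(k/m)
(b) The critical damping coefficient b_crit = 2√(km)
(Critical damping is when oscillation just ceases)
ω₀ = √(k/m) = √(28.9/0.92) = 5.605 rad/s
b_crit = 2√(km) = 2√(28.9×0.92) = 10.31 kg/s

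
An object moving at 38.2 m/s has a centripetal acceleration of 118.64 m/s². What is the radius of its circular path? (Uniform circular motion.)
r = v²/a_c = 38.2²/118.64 = 12.3 m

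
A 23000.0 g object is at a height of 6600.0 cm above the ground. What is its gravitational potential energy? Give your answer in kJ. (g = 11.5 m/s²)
PE = mgh = 23 kg × 11.5 m/s² × 66 m = 1.746e+04 J = 17.46 kJ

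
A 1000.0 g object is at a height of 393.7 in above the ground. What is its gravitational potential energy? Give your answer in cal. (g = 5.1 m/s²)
PE = mgh = 1 kg × 5.1 m/s² × 10 m = 51 J = 12.19 cal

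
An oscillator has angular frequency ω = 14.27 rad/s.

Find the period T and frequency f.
T = 2π/ω = 2π/14.27 = 0.4403 s; f = ω/2π = 2.271 Hz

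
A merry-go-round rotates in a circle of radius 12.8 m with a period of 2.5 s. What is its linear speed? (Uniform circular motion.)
v = 2πr/T = 2π×12.8/2.5 = 32.17 m/s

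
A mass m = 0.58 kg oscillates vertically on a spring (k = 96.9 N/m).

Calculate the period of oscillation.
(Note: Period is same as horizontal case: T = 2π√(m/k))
T = 2π√(m/k) = 2π√(0.58/96.9) = 0.4861 s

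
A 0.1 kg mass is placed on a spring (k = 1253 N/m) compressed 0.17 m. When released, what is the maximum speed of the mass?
½kx² = ½mv² → v = x√(k/m) = 0.17×√(1253/0.1) = 19.03 m/s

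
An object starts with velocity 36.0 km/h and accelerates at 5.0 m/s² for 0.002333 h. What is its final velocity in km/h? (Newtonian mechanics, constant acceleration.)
v = v₀ + at (with unit conversion) = 187.2 km/h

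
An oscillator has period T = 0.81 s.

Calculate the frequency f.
f = 1/T = 1/0.81 = 1.235 Hz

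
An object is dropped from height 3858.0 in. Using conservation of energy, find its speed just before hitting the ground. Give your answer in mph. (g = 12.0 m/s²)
mgh = ½mv² → v = √(2gh) = √(2×12.0×97.99) = 48.5 m/s = 108.5 mph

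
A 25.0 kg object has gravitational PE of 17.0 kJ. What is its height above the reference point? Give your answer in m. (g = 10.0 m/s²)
PE = mgh → h = PE/(mg) = 1.7e+04 J / (25 kg × 10.0 m/s²) = 68 m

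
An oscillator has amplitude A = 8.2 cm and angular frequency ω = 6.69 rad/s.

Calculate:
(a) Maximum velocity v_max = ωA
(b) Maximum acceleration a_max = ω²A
v_max = ωA = 6.69×0.082 = 0.5486 m/s
a_max = ω²A = 6.69²×0.082 = 3.67 m/s²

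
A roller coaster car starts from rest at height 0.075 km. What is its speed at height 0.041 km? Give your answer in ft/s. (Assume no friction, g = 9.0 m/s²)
mgh₁ = ½mv₂² + mgh₂ → v₂ = √(2g(h₁−h₂)) = √(2×9.0×(75−41)) = 24.74 m/s = 81.16 ft/s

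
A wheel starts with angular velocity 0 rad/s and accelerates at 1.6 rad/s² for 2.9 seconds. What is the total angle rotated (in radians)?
θ = ω₀t + ½αt² = 0×2.9 + ½×1.6×2.9² = 6.73 rad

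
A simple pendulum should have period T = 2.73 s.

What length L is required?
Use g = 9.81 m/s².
T = 2π√(L/g) → L = g(T/2π)² = 9.81×(2.73/2π)² = 1.852 m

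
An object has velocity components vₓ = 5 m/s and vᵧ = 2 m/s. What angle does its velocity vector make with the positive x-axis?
θ = arctan(vᵧ/vₓ) = arctan(2/5) = 21.8°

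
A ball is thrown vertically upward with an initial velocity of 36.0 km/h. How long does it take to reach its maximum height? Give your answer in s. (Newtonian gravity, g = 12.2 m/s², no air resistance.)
t_up = v₀/g (with unit conversion) = 0.8197 s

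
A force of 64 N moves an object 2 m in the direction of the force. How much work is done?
W = Fd = 64×2 = 128.0 J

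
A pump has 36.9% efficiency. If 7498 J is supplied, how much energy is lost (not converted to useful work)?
W_out = η × W_in = 0.369×7498 = 2766.8 J
W_lost = W_in − W_out = 7498 − 2766.8 = 4731.2 J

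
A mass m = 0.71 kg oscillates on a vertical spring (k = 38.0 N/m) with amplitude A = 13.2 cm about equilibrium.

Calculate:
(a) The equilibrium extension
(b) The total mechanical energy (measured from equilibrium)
x_eq = mg/k = 0.71×9.81/38.0 = 0.1833 m = 18.33 cm
E = ½kA² = ½×38.0×(0.132)² = 0.3311 J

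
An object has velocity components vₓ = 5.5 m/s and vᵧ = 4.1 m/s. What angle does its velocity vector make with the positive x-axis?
θ = arctan(vᵧ/vₓ) = arctan(4.1/5.5) = 36.7°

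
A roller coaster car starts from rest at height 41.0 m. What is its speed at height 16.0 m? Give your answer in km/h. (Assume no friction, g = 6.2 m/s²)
mgh₁ = ½mv₂² + mgh₂ → v₂ = √(2g(h₁−h₂)) = √(2×6.2×(41−16)) = 17.61 m/s = 63.38 km/h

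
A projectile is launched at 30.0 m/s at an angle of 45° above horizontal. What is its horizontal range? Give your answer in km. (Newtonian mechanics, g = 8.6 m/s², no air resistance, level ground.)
R = v₀² sin(2θ) / g (with unit conversion) = 0.1047 km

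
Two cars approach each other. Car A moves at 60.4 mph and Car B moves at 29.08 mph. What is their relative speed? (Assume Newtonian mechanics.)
v_rel = v_A + v_B = 60.4 + 29.08 = 89.48 mph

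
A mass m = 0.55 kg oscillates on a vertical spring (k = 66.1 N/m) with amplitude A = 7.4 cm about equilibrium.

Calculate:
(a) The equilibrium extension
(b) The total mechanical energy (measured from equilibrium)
x_eq = mg/k = 0.55×9.81/66.1 = 0.08163 m = 8.163 cm
E = ½kA² = ½×66.1×(0.074)² = 0.181 J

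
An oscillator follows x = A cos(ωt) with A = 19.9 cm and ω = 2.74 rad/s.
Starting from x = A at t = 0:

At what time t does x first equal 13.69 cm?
cos(ωt) = x/A = 13.69/19.9 = 0.6879
ωt = arccos(0.6879) = 0.8121 rad
t = 0.8121/2.74 = 0.2964 s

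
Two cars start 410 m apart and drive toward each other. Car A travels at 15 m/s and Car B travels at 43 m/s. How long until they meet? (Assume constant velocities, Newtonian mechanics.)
Combined speed: v_combined = 15 + 43 = 58 m/s
Time to meet: t = d/58 = 410/58 = 7.07 s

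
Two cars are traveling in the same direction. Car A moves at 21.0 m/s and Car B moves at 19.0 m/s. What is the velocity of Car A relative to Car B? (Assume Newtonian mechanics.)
v_rel = v_A - v_B = 21.0 - 19.0 = 2.0 m/s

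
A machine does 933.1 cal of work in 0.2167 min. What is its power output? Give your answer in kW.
P = W/t = 3904 J / 13 s = 300.3 W = 0.3003 kW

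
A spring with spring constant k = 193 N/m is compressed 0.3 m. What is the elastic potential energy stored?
PE = ½kx² = ½×193×0.3² = 8.685 J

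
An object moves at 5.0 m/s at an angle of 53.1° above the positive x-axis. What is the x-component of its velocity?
vₓ = v cos(θ) = 5.0 × cos(53.1°) = 3.0 m/s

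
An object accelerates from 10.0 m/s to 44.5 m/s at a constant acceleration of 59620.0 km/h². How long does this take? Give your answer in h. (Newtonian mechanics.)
t = (v - v₀)/a (with unit conversion) = 0.002083 h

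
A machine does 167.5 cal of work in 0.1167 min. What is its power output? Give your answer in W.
P = W/t = 700.8 J / 7.002 s = 100.1 W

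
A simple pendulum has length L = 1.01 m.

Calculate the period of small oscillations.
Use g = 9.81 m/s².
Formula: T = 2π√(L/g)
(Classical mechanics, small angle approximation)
T = 2π√(L/g) = 2π√(1.01/9.81) = 2.016 s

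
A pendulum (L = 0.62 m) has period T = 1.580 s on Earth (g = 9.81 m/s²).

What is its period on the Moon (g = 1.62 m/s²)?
T = 2π√(L/g), so T_moon/T_earth = √(g_earth/g_moon)
T_moon = 2π√(0.62/1.62) = 3.887 s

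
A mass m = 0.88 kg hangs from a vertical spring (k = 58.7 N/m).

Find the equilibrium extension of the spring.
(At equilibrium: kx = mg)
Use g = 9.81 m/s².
x_eq = mg/k = 0.88×9.81/58.7 = 0.1471 m = 14.71 cm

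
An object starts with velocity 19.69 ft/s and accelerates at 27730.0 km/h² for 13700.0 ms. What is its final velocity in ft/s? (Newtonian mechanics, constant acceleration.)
v = v₀ + at (with unit conversion) = 115.9 ft/s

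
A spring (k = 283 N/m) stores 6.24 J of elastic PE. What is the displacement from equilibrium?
PE = ½kx² → x = √(2PE/k) = √(2×6.24/283) = 0.21 m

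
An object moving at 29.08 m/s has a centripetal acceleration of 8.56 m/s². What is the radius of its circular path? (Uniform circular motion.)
r = v²/a_c = 29.08²/8.56 = 98.79 m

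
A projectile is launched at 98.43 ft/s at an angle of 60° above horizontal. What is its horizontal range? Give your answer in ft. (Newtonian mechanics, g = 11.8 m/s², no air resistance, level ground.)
R = v₀² sin(2θ) / g (with unit conversion) = 216.7 ft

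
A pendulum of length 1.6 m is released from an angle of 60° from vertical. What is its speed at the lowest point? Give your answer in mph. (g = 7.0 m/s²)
h = L(1 − cosθ) = 1.6×(1 − cos60°) = 0.8 m
v = √(2gh) = √(2×7.0×0.8) = 3.347 m/s = 7.486 mph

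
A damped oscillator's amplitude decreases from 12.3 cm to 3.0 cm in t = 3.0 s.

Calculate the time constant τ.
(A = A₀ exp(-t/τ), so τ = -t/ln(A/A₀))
A/A₀ = 3.0/12.3 = 0.2439; ln(A/A₀) = -1.411
τ = −t/ln(A/A₀) = −3.0/-1.411 = 2.126 s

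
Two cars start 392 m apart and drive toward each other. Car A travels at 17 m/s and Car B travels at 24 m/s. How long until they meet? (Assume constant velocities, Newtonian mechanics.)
Combined speed: v_combined = 17 + 24 = 41 m/s
Time to meet: t = d/41 = 392/41 = 9.56 s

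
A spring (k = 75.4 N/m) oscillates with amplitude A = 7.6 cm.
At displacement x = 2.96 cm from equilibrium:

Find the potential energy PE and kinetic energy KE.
E_total = ½kA² = ½×75.4×(0.076)² = 0.2178 J
PE = ½kx² = ½×75.4×(0.0296)² = 0.03303 J
KE = E_total − PE = 0.1847 J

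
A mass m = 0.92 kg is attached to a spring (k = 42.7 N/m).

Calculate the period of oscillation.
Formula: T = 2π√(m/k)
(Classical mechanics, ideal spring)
T = 2π√(m/k) = 2π√(0.92/42.7) = 0.9223 s; f = 1/T = 1.084 Hz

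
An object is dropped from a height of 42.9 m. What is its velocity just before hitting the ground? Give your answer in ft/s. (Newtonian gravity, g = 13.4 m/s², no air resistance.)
v = √(2gh) (with unit conversion) = 111.2 ft/s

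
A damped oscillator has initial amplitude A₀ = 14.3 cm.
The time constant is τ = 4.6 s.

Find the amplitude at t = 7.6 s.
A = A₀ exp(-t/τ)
A = A₀ exp(−t/τ) = 14.3×exp(−7.6/4.6) = 2.74 cm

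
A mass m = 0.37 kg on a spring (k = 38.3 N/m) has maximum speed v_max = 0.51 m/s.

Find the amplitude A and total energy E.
½mv²_max = ½kA² → A = v_max√(m/k) = 0.51×√(0.37/38.3) = 0.05013 m = 5.013 cm
E = ½mv²_max = ½×0.37×0.51² = 0.04812 J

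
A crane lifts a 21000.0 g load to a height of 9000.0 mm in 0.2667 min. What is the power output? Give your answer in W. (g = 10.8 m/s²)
W = mgh = 21×10.8×9 = 2041 J
P = W/t = 2041/16 = 127.6 W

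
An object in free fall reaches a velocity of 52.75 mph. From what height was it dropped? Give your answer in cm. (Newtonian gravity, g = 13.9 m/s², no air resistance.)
h = v²/(2g) (with unit conversion) = 2000.0 cm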